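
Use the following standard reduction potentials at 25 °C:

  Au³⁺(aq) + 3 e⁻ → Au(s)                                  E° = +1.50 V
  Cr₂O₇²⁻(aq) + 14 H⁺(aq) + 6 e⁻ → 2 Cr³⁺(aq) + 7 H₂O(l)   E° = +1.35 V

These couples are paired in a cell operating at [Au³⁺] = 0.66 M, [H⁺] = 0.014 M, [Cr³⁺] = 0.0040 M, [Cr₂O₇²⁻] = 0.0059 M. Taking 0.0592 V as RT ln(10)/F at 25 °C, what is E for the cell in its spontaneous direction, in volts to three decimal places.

+0.377 V

Au³⁺/Au is the cathode (higher E°), Cr₂O₇²⁻/Cr³⁺ the anode: E°cell = +1.50 − (+1.35) = +0.15 V, n = 6.
Overall: 2 Au³⁺(aq) + 2 Cr³⁺(aq) + 7 H₂O(l) → 2 Au(s) + Cr₂O₇²⁻(aq) + 14 H⁺(aq)
Q = [Cr₂O₇²⁻]·[H⁺]^14 / ([Au³⁺]^2·[Cr³⁺]^2); log Q = -23.027.
E = E° − (0.0592/n) log Q = +0.15 − (0.0592/6)(-23.027) = +0.377 V.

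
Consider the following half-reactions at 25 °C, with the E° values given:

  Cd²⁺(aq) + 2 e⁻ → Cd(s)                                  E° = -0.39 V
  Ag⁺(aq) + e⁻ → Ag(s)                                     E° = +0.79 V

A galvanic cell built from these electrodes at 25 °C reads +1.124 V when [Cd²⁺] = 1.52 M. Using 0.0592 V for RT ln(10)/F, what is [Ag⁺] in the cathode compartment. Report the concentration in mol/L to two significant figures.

0.14 M

Ag⁺/Ag is the cathode, Cd²⁺/Cd the anode: E°cell = +1.18 V, n = 2.
Overall reaction: 2 Ag⁺(aq) + Cd(s) → 2 Ag(s) + Cd²⁺(aq); Q = [Cd²⁺]^1/[Ag⁺]^2.
From E = E° − (0.0592/n) log Q: log Q = (E° − E)·n/0.0592 = (+1.18 − (+1.124))·2/0.0592 = 1.8919.
So 2·log[Ag⁺] = 1·log(1.52) − log Q = 0.1818 − (1.8919) = -1.7101; log[Ag⁺] = -1.7101 / 2 = -0.8550; [Ag⁺] = 10^(-0.8550) ≈ 0.14 M.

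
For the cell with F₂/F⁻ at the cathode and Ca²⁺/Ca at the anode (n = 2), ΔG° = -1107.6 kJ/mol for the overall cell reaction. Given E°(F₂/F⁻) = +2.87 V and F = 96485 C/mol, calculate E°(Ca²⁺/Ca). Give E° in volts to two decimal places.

-2.87 V

E°cell = −ΔG°/(nF) = −(-1107.6×10³)/((2)(96485)) = +5.740 V.
Since F₂/F⁻ is the cathode and Ca²⁺/Ca the anode, E°cell = E°(F₂/F⁻) − E°(Ca²⁺/Ca).
So E°(Ca²⁺/Ca) = E°(F₂/F⁻) − E°cell = (+2.87) − (+5.740) = -2.87 V.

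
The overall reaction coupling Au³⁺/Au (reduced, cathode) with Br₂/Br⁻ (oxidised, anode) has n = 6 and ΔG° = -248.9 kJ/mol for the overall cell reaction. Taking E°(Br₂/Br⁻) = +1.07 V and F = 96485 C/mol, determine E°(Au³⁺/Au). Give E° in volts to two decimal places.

+1.50 V

E°cell = −ΔG°/(nF) = −(-248.9×10³)/((6)(96485)) = +0.430 V.
Since Au³⁺/Au is the cathode and Br₂/Br⁻ the anode, E°cell = E°(Au³⁺/Au) − E°(Br₂/Br⁻).
So E°(Au³⁺/Au) = E°cell + E°(Br₂/Br⁻) = +0.430 + (+1.07) = +1.50 V.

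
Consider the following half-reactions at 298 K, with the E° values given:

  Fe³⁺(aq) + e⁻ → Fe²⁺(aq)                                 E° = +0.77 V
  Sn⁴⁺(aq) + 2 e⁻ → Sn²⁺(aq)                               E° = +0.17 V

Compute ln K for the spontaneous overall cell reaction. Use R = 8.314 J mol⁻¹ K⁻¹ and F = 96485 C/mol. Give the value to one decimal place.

Cathode: Fe³⁺/Fe²⁺; anode: Sn⁴⁺/Sn²⁺. E°cell = (+0.77) − (+0.17) = +0.60 V, with n = 2.
ΔG° = −nFE° = −RT ln K, so ln K = nFE°/(RT) = (2)(96485)(+0.60) / ((8.314)(298)) = 46.732.

46.7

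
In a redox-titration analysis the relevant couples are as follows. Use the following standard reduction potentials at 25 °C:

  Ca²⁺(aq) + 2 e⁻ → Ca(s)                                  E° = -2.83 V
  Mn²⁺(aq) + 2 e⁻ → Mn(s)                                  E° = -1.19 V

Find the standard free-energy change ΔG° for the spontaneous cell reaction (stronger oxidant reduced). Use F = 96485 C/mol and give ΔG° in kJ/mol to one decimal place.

Mn²⁺/Mn (E° = -1.19 V) is the cathode; Ca²⁺/Ca (E° = -2.83 V) is the anode, so E°cell = +1.64 V.
Balancing electrons gives n = 2 (lcm of 2 and 2).
ΔG° = −nFE° = −(2)(96485)(+1.64) = -316,471 J = -316.5 kJ/mol.

-316.5 kJ/mol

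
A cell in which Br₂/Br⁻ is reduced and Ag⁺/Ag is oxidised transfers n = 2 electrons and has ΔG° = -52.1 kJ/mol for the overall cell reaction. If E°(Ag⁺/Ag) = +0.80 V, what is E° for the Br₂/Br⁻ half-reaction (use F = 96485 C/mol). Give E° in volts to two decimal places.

E°cell = −ΔG°/(nF) = −(-52.1×10³)/((2)(96485)) = +0.270 V.
Since Br₂/Br⁻ is the cathode and Ag⁺/Ag the anode, E°cell = E°(Br₂/Br⁻) − E°(Ag⁺/Ag).
So E°(Br₂/Br⁻) = E°cell + E°(Ag⁺/Ag) = +0.270 + (+0.80) = +1.07 V.

+1.07 V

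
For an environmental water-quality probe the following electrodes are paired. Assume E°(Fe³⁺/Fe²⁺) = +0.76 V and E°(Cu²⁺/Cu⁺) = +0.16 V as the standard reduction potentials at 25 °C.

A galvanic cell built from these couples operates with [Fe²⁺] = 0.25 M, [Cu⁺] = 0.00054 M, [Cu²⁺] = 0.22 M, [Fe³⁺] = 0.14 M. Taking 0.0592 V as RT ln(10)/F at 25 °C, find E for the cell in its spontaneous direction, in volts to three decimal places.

+0.431 V

Fe³⁺/Fe²⁺ is the cathode (higher E°), Cu²⁺/Cu⁺ the anode: E°cell = +0.76 − (+0.16) = +0.60 V, n = 1.
Overall: Fe³⁺(aq) + Cu⁺(aq) → Fe²⁺(aq) + Cu²⁺(aq)
Q = [Fe²⁺]·[Cu²⁺] / ([Fe³⁺]·[Cu⁺]); log Q = 2.862.
E = E° − (0.0592/n) log Q = +0.60 − (0.0592/1)(2.862) = +0.431 V.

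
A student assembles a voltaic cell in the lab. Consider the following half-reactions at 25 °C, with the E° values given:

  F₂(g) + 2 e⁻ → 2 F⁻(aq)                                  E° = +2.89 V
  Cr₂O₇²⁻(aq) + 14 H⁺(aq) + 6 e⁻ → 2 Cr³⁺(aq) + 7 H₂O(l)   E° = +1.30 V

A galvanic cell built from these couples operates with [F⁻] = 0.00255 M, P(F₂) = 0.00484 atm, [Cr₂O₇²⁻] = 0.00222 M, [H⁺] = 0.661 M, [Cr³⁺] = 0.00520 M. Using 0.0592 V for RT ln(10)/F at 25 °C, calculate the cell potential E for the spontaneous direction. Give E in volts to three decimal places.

F₂/F⁻ is the cathode (higher E°), Cr₂O₇²⁻/Cr³⁺ the anode: E°cell = +2.89 − (+1.30) = +1.59 V, n = 6.
Overall: 3 F₂(g) + 2 Cr³⁺(aq) + 7 H₂O(l) → 6 F⁻(aq) + Cr₂O₇²⁻(aq) + 14 H⁺(aq)
Q = [F⁻]^6·[Cr₂O₇²⁻]·[H⁺]^14 / (P(F₂)^3·[Cr³⁺]^2); log Q = -9.218.
E = E° − (0.0592/n) log Q = +1.59 − (0.0592/6)(-9.218) = +1.681 V.

+1.681 V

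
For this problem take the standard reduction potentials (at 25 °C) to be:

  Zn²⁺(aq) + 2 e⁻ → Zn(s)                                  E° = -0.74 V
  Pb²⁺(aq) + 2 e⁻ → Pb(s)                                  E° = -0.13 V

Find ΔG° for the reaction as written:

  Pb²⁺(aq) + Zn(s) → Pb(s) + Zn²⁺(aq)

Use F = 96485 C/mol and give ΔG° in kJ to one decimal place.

-117.7 kJ

As written, Pb²⁺/Pb is reduced (cathode) and Zn²⁺/Zn is oxidised (anode), so E°cell = (-0.13) − (-0.74) = +0.61 V.
Balancing electrons gives n = 2.
ΔG° = −nFE° = −(2)(96485)(+0.61) = -117,712 J = -117.7 kJ.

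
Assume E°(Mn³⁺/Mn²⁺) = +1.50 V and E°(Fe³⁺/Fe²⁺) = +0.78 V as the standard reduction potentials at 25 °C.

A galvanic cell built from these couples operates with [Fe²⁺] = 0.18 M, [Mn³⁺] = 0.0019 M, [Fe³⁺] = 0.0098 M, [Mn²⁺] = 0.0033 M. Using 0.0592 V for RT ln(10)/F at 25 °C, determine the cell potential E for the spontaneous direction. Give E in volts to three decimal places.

Mn³⁺/Mn²⁺ is the cathode (higher E°), Fe³⁺/Fe²⁺ the anode: E°cell = +1.50 − (+0.78) = +0.72 V, n = 1.
Overall: Mn³⁺(aq) + Fe²⁺(aq) → Mn²⁺(aq) + Fe³⁺(aq)
Q = [Mn²⁺]·[Fe³⁺] / ([Mn³⁺]·[Fe²⁺]); log Q = -1.024.
E = E° − (0.0592/n) log Q = +0.72 − (0.0592/1)(-1.024) = +0.781 V.

+0.781 V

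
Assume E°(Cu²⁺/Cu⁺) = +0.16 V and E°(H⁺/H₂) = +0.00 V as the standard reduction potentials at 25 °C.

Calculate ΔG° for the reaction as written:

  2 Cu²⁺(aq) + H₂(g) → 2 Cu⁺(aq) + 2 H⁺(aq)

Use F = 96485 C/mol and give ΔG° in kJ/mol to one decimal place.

As written, Cu²⁺/Cu⁺ is reduced (cathode) and H⁺/H₂ is oxidised (anode), so E°cell = (+0.16) − (+0.00) = +0.16 V.
Balancing electrons gives n = 2.
ΔG° = −nFE° = −(2)(96485)(+0.16) = -30,875 J = -30.9 kJ/mol.

-30.9 kJ/mol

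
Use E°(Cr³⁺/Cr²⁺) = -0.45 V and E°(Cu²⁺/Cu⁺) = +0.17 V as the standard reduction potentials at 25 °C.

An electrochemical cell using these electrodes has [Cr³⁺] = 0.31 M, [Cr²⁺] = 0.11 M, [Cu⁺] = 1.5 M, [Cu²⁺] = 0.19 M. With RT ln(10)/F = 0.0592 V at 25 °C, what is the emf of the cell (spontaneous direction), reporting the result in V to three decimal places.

+0.540 V

Cu²⁺/Cu⁺ is the cathode (higher E°), Cr³⁺/Cr²⁺ the anode: E°cell = +0.17 − (-0.45) = +0.62 V, n = 1.
Overall: Cu²⁺(aq) + Cr²⁺(aq) → Cu⁺(aq) + Cr³⁺(aq)
Q = [Cu⁺]·[Cr³⁺] / ([Cu²⁺]·[Cr²⁺]); log Q = 1.347.
E = E° − (0.0592/n) log Q = +0.62 − (0.0592/1)(1.347) = +0.540 V.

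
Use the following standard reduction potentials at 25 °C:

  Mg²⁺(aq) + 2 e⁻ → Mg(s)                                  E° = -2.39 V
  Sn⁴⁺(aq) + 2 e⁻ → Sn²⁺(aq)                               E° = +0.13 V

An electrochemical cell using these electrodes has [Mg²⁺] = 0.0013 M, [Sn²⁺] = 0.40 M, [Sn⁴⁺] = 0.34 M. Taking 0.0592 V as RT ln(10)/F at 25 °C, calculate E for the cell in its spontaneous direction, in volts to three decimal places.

+2.603 V

Sn⁴⁺/Sn²⁺ is the cathode (higher E°), Mg²⁺/Mg the anode: E°cell = +0.13 − (-2.39) = +2.52 V, n = 2.
Overall: Sn⁴⁺(aq) + Mg(s) → Sn²⁺(aq) + Mg²⁺(aq)
Q = [Sn²⁺]·[Mg²⁺] / ([Sn⁴⁺]); log Q = -2.815.
E = E° − (0.0592/n) log Q = +2.52 − (0.0592/2)(-2.815) = +2.603 V.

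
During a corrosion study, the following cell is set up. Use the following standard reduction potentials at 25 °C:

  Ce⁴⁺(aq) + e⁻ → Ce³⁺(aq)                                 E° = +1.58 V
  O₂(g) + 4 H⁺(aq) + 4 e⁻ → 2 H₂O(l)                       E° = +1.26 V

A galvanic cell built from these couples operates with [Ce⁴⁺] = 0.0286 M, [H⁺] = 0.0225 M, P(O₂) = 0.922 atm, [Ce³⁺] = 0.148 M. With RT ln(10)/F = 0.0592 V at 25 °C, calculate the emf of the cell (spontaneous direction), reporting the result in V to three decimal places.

+0.376 V

Ce⁴⁺/Ce³⁺ is the cathode (higher E°), O₂/H₂O the anode: E°cell = +1.58 − (+1.26) = +0.32 V, n = 4.
Overall: 4 Ce⁴⁺(aq) + 2 H₂O(l) → 4 Ce³⁺(aq) + O₂(g) + 4 H⁺(aq)
Q = [Ce³⁺]^4·P(O₂)·[H⁺]^4 / ([Ce⁴⁺]^4); log Q = -3.771.
E = E° − (0.0592/n) log Q = +0.32 − (0.0592/4)(-3.771) = +0.376 V.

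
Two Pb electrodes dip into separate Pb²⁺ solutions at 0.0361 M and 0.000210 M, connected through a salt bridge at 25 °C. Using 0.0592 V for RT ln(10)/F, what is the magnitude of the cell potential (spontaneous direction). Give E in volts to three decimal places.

+0.066 V

For a concentration cell E°cell = 0. The 0.0361 M side is the cathode (reduction is favoured where [Pb²⁺] is higher).
With n = 2, E = −(0.0592/2) log([Pb²⁺]ₐₙ/[Pb²⁺]꜀ₐₜ) = −(0.0592/2) log(0.00021/0.0361) = −(0.0592/2)(-2.235) = +0.066 V.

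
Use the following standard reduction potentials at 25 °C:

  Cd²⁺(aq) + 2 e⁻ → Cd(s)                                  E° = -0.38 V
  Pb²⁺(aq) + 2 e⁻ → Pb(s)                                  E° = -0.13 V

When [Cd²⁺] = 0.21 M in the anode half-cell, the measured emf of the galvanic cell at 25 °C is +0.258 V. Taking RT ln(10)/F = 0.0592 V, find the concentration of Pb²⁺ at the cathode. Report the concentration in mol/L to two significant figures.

Pb²⁺/Pb is the cathode, Cd²⁺/Cd the anode: E°cell = +0.25 V, n = 2.
Overall reaction: Pb²⁺(aq) + Cd(s) → Pb(s) + Cd²⁺(aq); Q = [Cd²⁺]^1/[Pb²⁺]^1.
From E = E° − (0.0592/n) log Q: log Q = (E° − E)·n/0.0592 = (+0.25 − (+0.258))·2/0.0592 = -0.2703.
So 1·log[Pb²⁺] = 1·log(0.21) − log Q = -0.6778 − (-0.2703) = -0.4075; [Pb²⁺] = 10^(-0.4075) ≈ 0.39 M.

0.39 M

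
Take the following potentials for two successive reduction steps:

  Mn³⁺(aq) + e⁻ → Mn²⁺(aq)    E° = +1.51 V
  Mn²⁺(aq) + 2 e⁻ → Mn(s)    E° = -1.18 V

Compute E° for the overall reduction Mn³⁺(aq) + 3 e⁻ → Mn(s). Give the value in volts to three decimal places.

Since ΔG° = −nFE° is additive over sequential reductions, n₃E°₃ = n₁E°₁ + n₂E°₂.
E°₃ = (1×+1.51 + 2×-1.18) / 3 = (-0.850) / 3 = -0.283 V.

-0.283 V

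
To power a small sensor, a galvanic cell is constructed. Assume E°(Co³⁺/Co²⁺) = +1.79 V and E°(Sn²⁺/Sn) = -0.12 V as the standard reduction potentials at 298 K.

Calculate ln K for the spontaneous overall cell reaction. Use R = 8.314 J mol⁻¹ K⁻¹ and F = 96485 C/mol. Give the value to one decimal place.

Cathode: Co³⁺/Co²⁺; anode: Sn²⁺/Sn. E°cell = (+1.79) − (-0.12) = +1.91 V, with n = 2.
ΔG° = −nFE° = −RT ln K, so ln K = nFE°/(RT) = (2)(96485)(+1.91) / ((8.314)(298)) = 148.764.

148.8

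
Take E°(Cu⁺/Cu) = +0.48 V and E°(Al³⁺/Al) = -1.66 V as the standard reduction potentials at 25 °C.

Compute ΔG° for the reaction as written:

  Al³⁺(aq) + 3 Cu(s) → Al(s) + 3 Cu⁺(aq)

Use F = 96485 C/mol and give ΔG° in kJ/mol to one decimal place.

As written, Al³⁺/Al is reduced (cathode) and Cu⁺/Cu is oxidised (anode), so E°cell = (-1.66) − (+0.48) = -2.14 V.
Balancing electrons gives n = 3.
ΔG° = −nFE° = −(3)(96485)(-2.14) = 619,434 J = +619.4 kJ/mol.

+619.4 kJ/mol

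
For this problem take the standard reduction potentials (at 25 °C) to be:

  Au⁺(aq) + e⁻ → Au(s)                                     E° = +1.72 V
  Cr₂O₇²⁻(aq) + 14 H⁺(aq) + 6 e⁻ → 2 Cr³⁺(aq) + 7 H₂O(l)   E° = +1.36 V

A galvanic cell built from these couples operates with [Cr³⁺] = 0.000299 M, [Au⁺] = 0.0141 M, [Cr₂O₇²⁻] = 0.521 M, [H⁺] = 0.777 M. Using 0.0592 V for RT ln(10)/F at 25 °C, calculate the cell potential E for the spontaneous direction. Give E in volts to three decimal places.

Au⁺/Au is the cathode (higher E°), Cr₂O₇²⁻/Cr³⁺ the anode: E°cell = +1.72 − (+1.36) = +0.36 V, n = 6.
Overall: 6 Au⁺(aq) + 2 Cr³⁺(aq) + 7 H₂O(l) → 6 Au(s) + Cr₂O₇²⁻(aq) + 14 H⁺(aq)
Q = [Cr₂O₇²⁻]·[H⁺]^14 / ([Au⁺]^6·[Cr³⁺]^2); log Q = 16.336.
E = E° − (0.0592/n) log Q = +0.36 − (0.0592/6)(16.336) = +0.199 V.

+0.199 V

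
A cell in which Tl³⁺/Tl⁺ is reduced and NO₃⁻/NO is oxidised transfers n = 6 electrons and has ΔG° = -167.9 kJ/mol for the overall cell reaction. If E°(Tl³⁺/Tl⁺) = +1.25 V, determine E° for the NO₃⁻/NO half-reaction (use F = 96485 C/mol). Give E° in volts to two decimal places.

E°cell = −ΔG°/(nF) = −(-167.9×10³)/((6)(96485)) = +0.290 V.
Since Tl³⁺/Tl⁺ is the cathode and NO₃⁻/NO the anode, E°cell = E°(Tl³⁺/Tl⁺) − E°(NO₃⁻/NO).
So E°(NO₃⁻/NO) = E°(Tl³⁺/Tl⁺) − E°cell = (+1.25) − (+0.290) = +0.96 V.

+0.96 V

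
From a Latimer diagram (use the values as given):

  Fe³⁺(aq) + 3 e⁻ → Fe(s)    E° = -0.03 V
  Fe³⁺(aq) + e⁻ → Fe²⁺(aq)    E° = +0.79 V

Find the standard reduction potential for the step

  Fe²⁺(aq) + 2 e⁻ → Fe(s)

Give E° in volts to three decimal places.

Sequential free energies add, so n₃E°₃ = n₁E°₁ + n₂E°₂.
With n₃ = 3, and the known step contributing 1×(+0.79) V, the unknown satisfies 2·E° = 3×(-0.03) − 1×(+0.79) = -0.880.
E° = -0.880 / 2 = -0.440 V.

-0.440 V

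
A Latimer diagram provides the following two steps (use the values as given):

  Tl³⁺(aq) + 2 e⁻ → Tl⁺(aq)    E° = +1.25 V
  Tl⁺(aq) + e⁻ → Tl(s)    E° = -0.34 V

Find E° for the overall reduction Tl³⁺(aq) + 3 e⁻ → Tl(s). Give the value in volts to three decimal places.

Standard free energies of sequential steps add: ΔG°₃ = ΔG°₁ + ΔG°₂, so n₃E°₃ = n₁E°₁ + n₂E°₂.
E°₃ = (2×+1.25 + 1×-0.34) / 3 = (+2.160) / 3 = +0.720 V.

+0.720 V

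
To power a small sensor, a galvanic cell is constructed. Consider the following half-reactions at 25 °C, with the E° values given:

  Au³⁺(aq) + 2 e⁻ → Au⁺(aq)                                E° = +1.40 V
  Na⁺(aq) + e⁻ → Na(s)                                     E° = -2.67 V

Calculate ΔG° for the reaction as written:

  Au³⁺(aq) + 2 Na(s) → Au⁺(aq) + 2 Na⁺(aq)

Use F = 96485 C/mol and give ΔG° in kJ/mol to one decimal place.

As written, Au³⁺/Au⁺ is reduced (cathode) and Na⁺/Na is oxidised (anode), so E°cell = (+1.40) − (-2.67) = +4.07 V.
Balancing electrons gives n = 2.
ΔG° = −nFE° = −(2)(96485)(+4.07) = -785,388 J = -785.4 kJ/mol.

-785.4 kJ/mol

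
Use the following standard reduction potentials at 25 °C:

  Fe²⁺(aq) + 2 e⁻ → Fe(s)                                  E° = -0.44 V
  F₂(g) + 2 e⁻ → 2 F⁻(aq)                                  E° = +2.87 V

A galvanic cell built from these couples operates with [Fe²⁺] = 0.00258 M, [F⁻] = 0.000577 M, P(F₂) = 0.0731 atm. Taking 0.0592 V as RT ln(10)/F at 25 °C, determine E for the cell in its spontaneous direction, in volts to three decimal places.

F₂/F⁻ is the cathode (higher E°), Fe²⁺/Fe the anode: E°cell = +2.87 − (-0.44) = +3.31 V, n = 2.
Overall: F₂(g) + Fe(s) → 2 F⁻(aq) + Fe²⁺(aq)
Q = [F⁻]^2·[Fe²⁺] / (P(F₂)); log Q = -7.930.
E = E° − (0.0592/n) log Q = +3.31 − (0.0592/2)(-7.930) = +3.545 V.

+3.545 V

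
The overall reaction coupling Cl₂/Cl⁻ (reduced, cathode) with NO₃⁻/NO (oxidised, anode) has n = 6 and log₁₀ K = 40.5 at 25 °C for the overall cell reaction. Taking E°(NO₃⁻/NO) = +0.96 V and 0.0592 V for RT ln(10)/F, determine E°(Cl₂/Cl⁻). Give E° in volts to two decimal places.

E°cell = (0.0592/n)·log K = (0.0592/6)(40.5) = +0.400 V.
Since Cl₂/Cl⁻ is the cathode and NO₃⁻/NO the anode, E°cell = E°(Cl₂/Cl⁻) − E°(NO₃⁻/NO).
So E°(Cl₂/Cl⁻) = E°cell + E°(NO₃⁻/NO) = +0.400 + (+0.96) = +1.36 V.

+1.36 V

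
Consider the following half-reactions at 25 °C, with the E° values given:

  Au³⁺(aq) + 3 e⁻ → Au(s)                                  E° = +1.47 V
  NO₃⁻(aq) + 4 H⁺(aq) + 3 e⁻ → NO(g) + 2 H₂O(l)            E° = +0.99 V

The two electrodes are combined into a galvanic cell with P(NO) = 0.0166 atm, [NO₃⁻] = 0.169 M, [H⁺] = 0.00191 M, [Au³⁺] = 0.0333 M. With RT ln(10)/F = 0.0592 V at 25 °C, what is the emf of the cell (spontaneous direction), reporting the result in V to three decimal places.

Au³⁺/Au is the cathode (higher E°), NO₃⁻/NO the anode: E°cell = +1.47 − (+0.99) = +0.48 V, n = 3.
Overall: Au³⁺(aq) + NO(g) + 2 H₂O(l) → Au(s) + NO₃⁻(aq) + 4 H⁺(aq)
Q = [NO₃⁻]·[H⁺]^4 / ([Au³⁺]·P(NO)); log Q = -8.391.
E = E° − (0.0592/n) log Q = +0.48 − (0.0592/3)(-8.391) = +0.646 V.

+0.646 V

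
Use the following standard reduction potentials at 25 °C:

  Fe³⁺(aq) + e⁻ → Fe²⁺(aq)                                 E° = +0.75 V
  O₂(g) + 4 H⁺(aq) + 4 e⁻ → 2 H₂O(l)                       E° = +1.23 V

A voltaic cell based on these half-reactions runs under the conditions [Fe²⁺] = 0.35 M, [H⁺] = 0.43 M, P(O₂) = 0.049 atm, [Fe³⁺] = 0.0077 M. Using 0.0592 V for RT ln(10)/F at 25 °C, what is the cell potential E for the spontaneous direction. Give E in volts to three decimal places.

+0.537 V

O₂/H₂O is the cathode (higher E°), Fe³⁺/Fe²⁺ the anode: E°cell = +1.23 − (+0.75) = +0.48 V, n = 4.
Overall: O₂(g) + 4 H⁺(aq) + 4 Fe²⁺(aq) → 2 H₂O(l) + 4 Fe³⁺(aq)
Q = [Fe³⁺]^4 / (P(O₂)·[H⁺]^4·[Fe²⁺]^4); log Q = -3.854.
E = E° − (0.0592/n) log Q = +0.48 − (0.0592/4)(-3.854) = +0.537 V.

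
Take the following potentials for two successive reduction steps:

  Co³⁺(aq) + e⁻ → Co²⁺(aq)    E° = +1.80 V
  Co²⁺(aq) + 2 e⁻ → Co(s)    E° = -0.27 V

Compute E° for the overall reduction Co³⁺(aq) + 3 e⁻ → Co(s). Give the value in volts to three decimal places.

Since ΔG° = −nFE° is additive over sequential reductions, n₃E°₃ = n₁E°₁ + n₂E°₂.
E°₃ = (1×+1.80 + 2×-0.27) / 3 = (+1.260) / 3 = +0.420 V.

+0.420 V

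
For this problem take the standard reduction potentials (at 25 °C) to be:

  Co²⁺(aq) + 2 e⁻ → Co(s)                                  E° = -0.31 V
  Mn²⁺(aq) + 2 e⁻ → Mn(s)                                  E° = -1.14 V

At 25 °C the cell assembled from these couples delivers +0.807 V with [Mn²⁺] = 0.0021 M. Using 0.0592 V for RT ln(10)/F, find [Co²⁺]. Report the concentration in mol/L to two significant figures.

Co²⁺/Co is the cathode, Mn²⁺/Mn the anode: E°cell = +0.83 V, n = 2.
Overall reaction: Co²⁺(aq) + Mn(s) → Co(s) + Mn²⁺(aq); Q = [Mn²⁺]^1/[Co²⁺]^1.
From E = E° − (0.0592/n) log Q: log Q = (E° − E)·n/0.0592 = (+0.83 − (+0.807))·2/0.0592 = 0.7770.
So 1·log[Co²⁺] = 1·log(0.0021) − log Q = -2.6778 − (0.7770) = -3.4548; [Co²⁺] = 10^(-3.4548) ≈ 0.00035 M.

0.00035 M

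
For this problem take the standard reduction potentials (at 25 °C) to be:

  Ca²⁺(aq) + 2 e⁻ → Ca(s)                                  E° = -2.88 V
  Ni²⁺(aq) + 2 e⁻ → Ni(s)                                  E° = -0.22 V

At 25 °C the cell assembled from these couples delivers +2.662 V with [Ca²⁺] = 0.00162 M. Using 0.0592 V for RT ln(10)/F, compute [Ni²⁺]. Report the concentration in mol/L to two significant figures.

Ni²⁺/Ni is the cathode, Ca²⁺/Ca the anode: E°cell = +2.66 V, n = 2.
Overall reaction: Ni²⁺(aq) + Ca(s) → Ni(s) + Ca²⁺(aq); Q = [Ca²⁺]^1/[Ni²⁺]^1.
From E = E° − (0.0592/n) log Q: log Q = (E° − E)·n/0.0592 = (+2.66 − (+2.662))·2/0.0592 = -0.0676.
So 1·log[Ni²⁺] = 1·log(0.00162) − log Q = -2.7905 − (-0.0676) = -2.7229; [Ni²⁺] = 10^(-2.7229) ≈ 0.0019 M.

0.0019 M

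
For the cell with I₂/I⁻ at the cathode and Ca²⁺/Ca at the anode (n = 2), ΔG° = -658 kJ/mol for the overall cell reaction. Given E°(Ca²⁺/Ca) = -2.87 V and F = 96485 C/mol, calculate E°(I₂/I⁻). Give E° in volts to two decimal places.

+0.54 V

E°cell = −ΔG°/(nF) = −(-658×10³)/((2)(96485)) = +3.410 V.
Since I₂/I⁻ is the cathode and Ca²⁺/Ca the anode, E°cell = E°(I₂/I⁻) − E°(Ca²⁺/Ca).
So E°(I₂/I⁻) = E°cell + E°(Ca²⁺/Ca) = +3.410 + (-2.87) = +0.54 V.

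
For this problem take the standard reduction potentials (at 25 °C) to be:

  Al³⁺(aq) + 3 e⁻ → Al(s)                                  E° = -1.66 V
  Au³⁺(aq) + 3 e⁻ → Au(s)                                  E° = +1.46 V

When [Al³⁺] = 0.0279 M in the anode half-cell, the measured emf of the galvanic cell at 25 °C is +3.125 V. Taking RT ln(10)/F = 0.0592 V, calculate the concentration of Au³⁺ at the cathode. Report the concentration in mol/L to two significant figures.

Au³⁺/Au is the cathode, Al³⁺/Al the anode: E°cell = +3.12 V, n = 3.
Overall reaction: Au³⁺(aq) + Al(s) → Au(s) + Al³⁺(aq); Q = [Al³⁺]^1/[Au³⁺]^1.
From E = E° − (0.0592/n) log Q: log Q = (E° − E)·n/0.0592 = (+3.12 − (+3.125))·3/0.0592 = -0.2534.
So 1·log[Au³⁺] = 1·log(0.0279) − log Q = -1.5544 − (-0.2534) = -1.3010; [Au³⁺] = 10^(-1.3010) ≈ 0.050 M.

0.050 M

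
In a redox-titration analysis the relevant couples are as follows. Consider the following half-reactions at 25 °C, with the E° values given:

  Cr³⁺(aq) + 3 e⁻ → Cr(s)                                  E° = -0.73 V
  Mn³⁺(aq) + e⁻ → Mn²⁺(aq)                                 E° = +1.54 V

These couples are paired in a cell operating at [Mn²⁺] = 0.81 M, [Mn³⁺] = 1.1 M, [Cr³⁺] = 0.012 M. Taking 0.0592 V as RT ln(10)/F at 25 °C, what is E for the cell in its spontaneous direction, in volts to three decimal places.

+2.316 V

Mn³⁺/Mn²⁺ is the cathode (higher E°), Cr³⁺/Cr the anode: E°cell = +1.54 − (-0.73) = +2.27 V, n = 3.
Overall: 3 Mn³⁺(aq) + Cr(s) → 3 Mn²⁺(aq) + Cr³⁺(aq)
Q = [Mn²⁺]^3·[Cr³⁺] / ([Mn³⁺]^3); log Q = -2.320.
E = E° − (0.0592/n) log Q = +2.27 − (0.0592/3)(-2.320) = +2.316 V.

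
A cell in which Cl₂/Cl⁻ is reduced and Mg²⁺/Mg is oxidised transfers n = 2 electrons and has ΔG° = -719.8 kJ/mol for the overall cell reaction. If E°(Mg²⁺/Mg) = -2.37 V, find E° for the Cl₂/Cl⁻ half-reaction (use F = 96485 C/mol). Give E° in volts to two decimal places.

E°cell = −ΔG°/(nF) = −(-719.8×10³)/((2)(96485)) = +3.730 V.
Since Cl₂/Cl⁻ is the cathode and Mg²⁺/Mg the anode, E°cell = E°(Cl₂/Cl⁻) − E°(Mg²⁺/Mg).
So E°(Cl₂/Cl⁻) = E°cell + E°(Mg²⁺/Mg) = +3.730 + (-2.37) = +1.36 V.

+1.36 V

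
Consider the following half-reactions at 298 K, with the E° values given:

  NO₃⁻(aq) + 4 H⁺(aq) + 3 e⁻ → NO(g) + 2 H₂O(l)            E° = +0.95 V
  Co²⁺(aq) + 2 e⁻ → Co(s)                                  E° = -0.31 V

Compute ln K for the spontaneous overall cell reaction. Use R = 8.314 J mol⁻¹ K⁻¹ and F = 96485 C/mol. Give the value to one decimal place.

Cathode: NO₃⁻/NO; anode: Co²⁺/Co. E°cell = (+0.95) − (-0.31) = +1.26 V, with n = 6.
ΔG° = −nFE° = −RT ln K, so ln K = nFE°/(RT) = (6)(96485)(+1.26) / ((8.314)(298)) = 294.412.

294.4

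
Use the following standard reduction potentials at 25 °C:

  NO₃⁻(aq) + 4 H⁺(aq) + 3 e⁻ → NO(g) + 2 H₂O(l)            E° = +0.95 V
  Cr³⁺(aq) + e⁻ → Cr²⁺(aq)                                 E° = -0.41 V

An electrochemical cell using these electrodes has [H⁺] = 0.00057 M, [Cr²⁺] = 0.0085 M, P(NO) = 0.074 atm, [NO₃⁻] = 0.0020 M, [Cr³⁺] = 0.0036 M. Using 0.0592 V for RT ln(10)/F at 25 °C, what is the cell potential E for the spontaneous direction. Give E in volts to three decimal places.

+1.095 V

NO₃⁻/NO is the cathode (higher E°), Cr³⁺/Cr²⁺ the anode: E°cell = +0.95 − (-0.41) = +1.36 V, n = 3.
Overall: NO₃⁻(aq) + 4 H⁺(aq) + 3 Cr²⁺(aq) → NO(g) + 2 H₂O(l) + 3 Cr³⁺(aq)
Q = P(NO)·[Cr³⁺]^3 / ([NO₃⁻]·[H⁺]^4·[Cr²⁺]^3); log Q = 13.425.
E = E° − (0.0592/n) log Q = +1.36 − (0.0592/3)(13.425) = +1.095 V.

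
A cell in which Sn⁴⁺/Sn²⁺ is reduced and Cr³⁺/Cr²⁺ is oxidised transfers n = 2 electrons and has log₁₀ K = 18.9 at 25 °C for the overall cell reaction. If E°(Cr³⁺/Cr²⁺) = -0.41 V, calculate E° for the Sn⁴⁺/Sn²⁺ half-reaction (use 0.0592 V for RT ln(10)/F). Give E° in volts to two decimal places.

+0.15 V

E°cell = (0.0592/n)·log K = (0.0592/2)(18.9) = +0.559 V.
Since Sn⁴⁺/Sn²⁺ is the cathode and Cr³⁺/Cr²⁺ the anode, E°cell = E°(Sn⁴⁺/Sn²⁺) − E°(Cr³⁺/Cr²⁺).
So E°(Sn⁴⁺/Sn²⁺) = E°cell + E°(Cr³⁺/Cr²⁺) = +0.559 + (-0.41) = +0.15 V.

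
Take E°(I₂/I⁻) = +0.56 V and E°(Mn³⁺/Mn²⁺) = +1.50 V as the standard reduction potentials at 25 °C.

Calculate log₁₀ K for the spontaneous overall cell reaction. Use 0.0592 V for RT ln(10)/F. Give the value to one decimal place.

31.8

Cathode: Mn³⁺/Mn²⁺; anode: I₂/I⁻. E°cell = +0.94 V, n = 2.
log K = nE°cell / 0.0592 = (2)(+0.94) / 0.0592 = 31.8.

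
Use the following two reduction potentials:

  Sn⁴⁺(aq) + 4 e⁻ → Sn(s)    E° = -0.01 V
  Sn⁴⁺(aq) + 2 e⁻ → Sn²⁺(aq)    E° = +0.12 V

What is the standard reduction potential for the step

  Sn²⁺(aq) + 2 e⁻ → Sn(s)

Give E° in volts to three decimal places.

Sequential free energies add, so n₃E°₃ = n₁E°₁ + n₂E°₂.
With n₃ = 4, and the known step contributing 2×(+0.12) V, the unknown satisfies 2·E° = 4×(-0.01) − 2×(+0.12) = -0.280.
E° = -0.280 / 2 = -0.140 V.

-0.140 V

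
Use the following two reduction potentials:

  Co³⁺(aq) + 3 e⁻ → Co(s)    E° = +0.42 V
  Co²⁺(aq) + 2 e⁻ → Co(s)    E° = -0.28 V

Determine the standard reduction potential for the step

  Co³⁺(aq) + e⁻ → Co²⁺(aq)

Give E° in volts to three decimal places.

+1.820 V

Sequential free energies add, so n₃E°₃ = n₁E°₁ + n₂E°₂.
With n₃ = 3, and the known step contributing 2×(-0.28) V, the unknown satisfies 1·E° = 3×(+0.42) − 2×(-0.28) = +1.820.
E° = +1.820 / 1 = +1.820 V.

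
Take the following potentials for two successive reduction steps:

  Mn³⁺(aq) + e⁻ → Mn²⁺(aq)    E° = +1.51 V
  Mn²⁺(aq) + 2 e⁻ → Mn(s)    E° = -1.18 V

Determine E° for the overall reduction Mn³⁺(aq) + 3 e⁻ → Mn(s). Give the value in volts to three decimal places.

Standard free energies of sequential steps add: ΔG°₃ = ΔG°₁ + ΔG°₂, so n₃E°₃ = n₁E°₁ + n₂E°₂.
E°₃ = (1×+1.51 + 2×-1.18) / 3 = (-0.850) / 3 = -0.283 V.

-0.283 V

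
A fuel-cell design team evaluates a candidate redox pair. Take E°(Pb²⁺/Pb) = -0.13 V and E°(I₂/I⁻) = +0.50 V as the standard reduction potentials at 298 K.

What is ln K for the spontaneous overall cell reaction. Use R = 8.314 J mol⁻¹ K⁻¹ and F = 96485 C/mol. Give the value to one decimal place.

49.1

Cathode: I₂/I⁻; anode: Pb²⁺/Pb. E°cell = (+0.50) − (-0.13) = +0.63 V, with n = 2.
ΔG° = −nFE° = −RT ln K, so ln K = nFE°/(RT) = (2)(96485)(+0.63) / ((8.314)(298)) = 49.069.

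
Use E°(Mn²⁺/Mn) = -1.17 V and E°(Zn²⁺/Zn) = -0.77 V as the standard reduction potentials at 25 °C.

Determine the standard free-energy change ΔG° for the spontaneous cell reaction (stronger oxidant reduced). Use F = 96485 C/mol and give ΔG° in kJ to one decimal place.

Zn²⁺/Zn (E° = -0.77 V) is the cathode; Mn²⁺/Mn (E° = -1.17 V) is the anode, so E°cell = +0.40 V.
Balancing electrons gives n = 2 (lcm of 2 and 2).
ΔG° = −nFE° = −(2)(96485)(+0.40) = -77,188 J = -77.2 kJ.

-77.2 kJ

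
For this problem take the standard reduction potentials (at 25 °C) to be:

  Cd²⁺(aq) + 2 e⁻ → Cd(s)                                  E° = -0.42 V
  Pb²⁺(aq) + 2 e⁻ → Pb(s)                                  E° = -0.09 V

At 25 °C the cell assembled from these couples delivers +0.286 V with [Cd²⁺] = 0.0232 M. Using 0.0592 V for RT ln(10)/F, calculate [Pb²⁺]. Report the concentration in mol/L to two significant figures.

Pb²⁺/Pb is the cathode, Cd²⁺/Cd the anode: E°cell = +0.33 V, n = 2.
Overall reaction: Pb²⁺(aq) + Cd(s) → Pb(s) + Cd²⁺(aq); Q = [Cd²⁺]^1/[Pb²⁺]^1.
From E = E° − (0.0592/n) log Q: log Q = (E° − E)·n/0.0592 = (+0.33 − (+0.286))·2/0.0592 = 1.4865.
So 1·log[Pb²⁺] = 1·log(0.0232) − log Q = -1.6345 − (1.4865) = -3.1210; [Pb²⁺] = 10^(-3.1210) ≈ 0.00076 M.

0.00076 M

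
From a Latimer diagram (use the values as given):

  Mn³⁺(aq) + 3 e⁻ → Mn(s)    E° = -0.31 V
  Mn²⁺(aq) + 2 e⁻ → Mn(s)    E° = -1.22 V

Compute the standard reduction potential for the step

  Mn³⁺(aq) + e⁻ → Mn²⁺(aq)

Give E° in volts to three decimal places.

+1.510 V

Sequential free energies add, so n₃E°₃ = n₁E°₁ + n₂E°₂.
With n₃ = 3, and the known step contributing 2×(-1.22) V, the unknown satisfies 1·E° = 3×(-0.31) − 2×(-1.22) = +1.510.
E° = +1.510 / 1 = +1.510 V.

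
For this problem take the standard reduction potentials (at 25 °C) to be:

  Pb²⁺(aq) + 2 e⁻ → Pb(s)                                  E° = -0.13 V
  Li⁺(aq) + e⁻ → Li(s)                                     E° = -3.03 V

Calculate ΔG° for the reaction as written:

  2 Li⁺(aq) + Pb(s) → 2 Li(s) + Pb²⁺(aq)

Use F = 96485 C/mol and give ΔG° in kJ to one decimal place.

+559.6 kJ

As written, Li⁺/Li is reduced (cathode) and Pb²⁺/Pb is oxidised (anode), so E°cell = (-3.03) − (-0.13) = -2.90 V.
Balancing electrons gives n = 2.
ΔG° = −nFE° = −(2)(96485)(-2.90) = 559,613 J = +559.6 kJ.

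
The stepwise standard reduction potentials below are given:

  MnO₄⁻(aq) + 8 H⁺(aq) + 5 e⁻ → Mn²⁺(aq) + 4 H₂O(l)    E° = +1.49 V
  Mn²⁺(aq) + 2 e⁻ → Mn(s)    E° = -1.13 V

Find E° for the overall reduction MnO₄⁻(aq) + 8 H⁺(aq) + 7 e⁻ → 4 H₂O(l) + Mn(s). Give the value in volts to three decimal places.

Since ΔG° = −nFE° is additive over sequential reductions, n₃E°₃ = n₁E°₁ + n₂E°₂.
E°₃ = (5×+1.49 + 2×-1.13) / 7 = (+5.190) / 7 = +0.741 V.

+0.741 V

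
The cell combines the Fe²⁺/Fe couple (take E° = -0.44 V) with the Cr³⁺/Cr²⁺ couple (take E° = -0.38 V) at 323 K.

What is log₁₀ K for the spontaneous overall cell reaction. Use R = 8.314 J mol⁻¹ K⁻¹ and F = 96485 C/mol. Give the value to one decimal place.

1.9

Cathode: Cr³⁺/Cr²⁺; anode: Fe²⁺/Fe. E°cell = (-0.38) − (-0.44) = +0.06 V, with n = 2.
ΔG° = −nFE° = −RT ln K, so ln K = nFE°/(RT) = (2)(96485)(+0.06) / ((8.314)(323)) = 4.312.
log₁₀ K = 4.312 / ln 10 = 1.9.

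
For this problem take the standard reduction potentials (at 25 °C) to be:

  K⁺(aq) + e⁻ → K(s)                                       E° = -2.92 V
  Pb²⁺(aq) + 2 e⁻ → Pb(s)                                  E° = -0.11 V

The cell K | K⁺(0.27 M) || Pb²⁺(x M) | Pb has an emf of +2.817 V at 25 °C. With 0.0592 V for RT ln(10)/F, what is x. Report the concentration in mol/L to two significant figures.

0.13 M

Pb²⁺/Pb is the cathode, K⁺/K the anode: E°cell = +2.81 V, n = 2.
Overall reaction: Pb²⁺(aq) + 2 K(s) → Pb(s) + 2 K⁺(aq); Q = [K⁺]^2/[Pb²⁺]^1.
From E = E° − (0.0592/n) log Q: log Q = (E° − E)·n/0.0592 = (+2.81 − (+2.817))·2/0.0592 = -0.2365.
So 1·log[Pb²⁺] = 2·log(0.27) − log Q = -1.1373 − (-0.2365) = -0.9008; [Pb²⁺] = 10^(-0.9008) ≈ 0.13 M.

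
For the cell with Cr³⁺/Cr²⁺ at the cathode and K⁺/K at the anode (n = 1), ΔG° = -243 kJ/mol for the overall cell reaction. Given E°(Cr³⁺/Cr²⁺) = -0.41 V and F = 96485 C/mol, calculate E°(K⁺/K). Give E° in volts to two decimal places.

-2.93 V

E°cell = −ΔG°/(nF) = −(-243×10³)/((1)(96485)) = +2.519 V.
Since Cr³⁺/Cr²⁺ is the cathode and K⁺/K the anode, E°cell = E°(Cr³⁺/Cr²⁺) − E°(K⁺/K).
So E°(K⁺/K) = E°(Cr³⁺/Cr²⁺) − E°cell = (-0.41) − (+2.519) = -2.93 V.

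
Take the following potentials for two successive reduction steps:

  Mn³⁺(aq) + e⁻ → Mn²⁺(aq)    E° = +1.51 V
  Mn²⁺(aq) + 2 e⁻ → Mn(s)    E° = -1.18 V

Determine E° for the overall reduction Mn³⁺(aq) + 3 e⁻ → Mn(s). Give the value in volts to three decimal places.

-0.283 V

Adding the free-energy changes (−nFE°) of the two steps gives −n₃FE°₃ = −n₁FE°₁ − n₂FE°₂.
E°₃ = (1×+1.51 + 2×-1.18) / 3 = (-0.850) / 3 = -0.283 V.
Simply averaging or adding the two E° values would be wrong; the electron-weighted sum is required.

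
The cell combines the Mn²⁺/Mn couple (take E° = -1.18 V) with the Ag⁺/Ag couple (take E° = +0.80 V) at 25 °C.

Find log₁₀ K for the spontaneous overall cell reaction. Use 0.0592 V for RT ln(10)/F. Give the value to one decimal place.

66.9

Cathode: Ag⁺/Ag; anode: Mn²⁺/Mn. E°cell = +1.98 V, n = 2.
log K = nE°cell / 0.0592 = (2)(+1.98) / 0.0592 = 66.9.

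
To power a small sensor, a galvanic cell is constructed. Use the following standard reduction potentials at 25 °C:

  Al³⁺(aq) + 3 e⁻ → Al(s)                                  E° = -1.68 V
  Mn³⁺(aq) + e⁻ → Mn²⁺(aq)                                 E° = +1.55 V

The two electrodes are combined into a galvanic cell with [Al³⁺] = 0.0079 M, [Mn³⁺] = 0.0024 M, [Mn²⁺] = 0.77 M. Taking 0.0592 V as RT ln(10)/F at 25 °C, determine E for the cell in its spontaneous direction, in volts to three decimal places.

+3.123 V

Mn³⁺/Mn²⁺ is the cathode (higher E°), Al³⁺/Al the anode: E°cell = +1.55 − (-1.68) = +3.23 V, n = 3.
Overall: 3 Mn³⁺(aq) + Al(s) → 3 Mn²⁺(aq) + Al³⁺(aq)
Q = [Mn²⁺]^3·[Al³⁺] / ([Mn³⁺]^3); log Q = 5.416.
E = E° − (0.0592/n) log Q = +3.23 − (0.0592/3)(5.416) = +3.123 V.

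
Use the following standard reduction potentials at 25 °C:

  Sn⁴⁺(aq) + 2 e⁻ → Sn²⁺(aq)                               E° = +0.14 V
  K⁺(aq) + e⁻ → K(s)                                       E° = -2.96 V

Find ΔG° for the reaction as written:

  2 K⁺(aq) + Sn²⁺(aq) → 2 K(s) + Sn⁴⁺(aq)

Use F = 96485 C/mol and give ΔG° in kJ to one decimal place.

As written, K⁺/K is reduced (cathode) and Sn⁴⁺/Sn²⁺ is oxidised (anode), so E°cell = (-2.96) − (+0.14) = -3.10 V.
Balancing electrons gives n = 2.
ΔG° = −nFE° = −(2)(96485)(-3.10) = 598,207 J = +598.2 kJ.

+598.2 kJ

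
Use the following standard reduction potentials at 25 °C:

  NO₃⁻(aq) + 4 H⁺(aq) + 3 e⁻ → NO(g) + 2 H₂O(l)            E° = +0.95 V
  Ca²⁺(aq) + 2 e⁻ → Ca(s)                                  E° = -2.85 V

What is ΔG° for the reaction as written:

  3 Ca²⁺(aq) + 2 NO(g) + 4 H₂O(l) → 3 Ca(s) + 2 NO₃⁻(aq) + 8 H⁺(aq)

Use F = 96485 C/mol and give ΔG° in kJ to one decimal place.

As written, Ca²⁺/Ca is reduced (cathode) and NO₃⁻/NO is oxidised (anode), so E°cell = (-2.85) − (+0.95) = -3.80 V.
Balancing electrons gives n = 6.
ΔG° = −nFE° = −(6)(96485)(-3.80) = 2,199,858 J = +2199.9 kJ.

+2199.9 kJ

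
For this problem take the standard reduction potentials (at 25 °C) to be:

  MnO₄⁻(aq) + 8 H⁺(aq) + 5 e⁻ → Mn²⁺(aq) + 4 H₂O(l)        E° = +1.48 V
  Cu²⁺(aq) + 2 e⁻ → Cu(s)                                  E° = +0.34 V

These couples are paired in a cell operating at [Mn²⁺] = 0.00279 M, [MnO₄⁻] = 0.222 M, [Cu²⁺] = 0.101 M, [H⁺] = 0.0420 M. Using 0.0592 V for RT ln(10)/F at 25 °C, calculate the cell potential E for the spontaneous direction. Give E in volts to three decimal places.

MnO₄⁻/Mn²⁺ is the cathode (higher E°), Cu²⁺/Cu the anode: E°cell = +1.48 − (+0.34) = +1.14 V, n = 10.
Overall: 2 MnO₄⁻(aq) + 16 H⁺(aq) + 5 Cu(s) → 2 Mn²⁺(aq) + 8 H₂O(l) + 5 Cu²⁺(aq)
Q = [Mn²⁺]^2·[Cu²⁺]^5 / ([MnO₄⁻]^2·[H⁺]^16); log Q = 13.248.
E = E° − (0.0592/n) log Q = +1.14 − (0.0592/10)(13.248) = +1.062 V.

+1.062 V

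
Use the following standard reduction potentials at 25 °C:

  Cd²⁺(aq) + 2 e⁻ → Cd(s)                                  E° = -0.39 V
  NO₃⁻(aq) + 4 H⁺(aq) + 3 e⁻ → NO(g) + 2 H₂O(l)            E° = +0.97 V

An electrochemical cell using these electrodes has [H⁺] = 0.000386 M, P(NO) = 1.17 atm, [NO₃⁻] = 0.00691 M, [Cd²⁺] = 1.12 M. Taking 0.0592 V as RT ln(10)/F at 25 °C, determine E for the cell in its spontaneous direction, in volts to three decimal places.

NO₃⁻/NO is the cathode (higher E°), Cd²⁺/Cd the anode: E°cell = +0.97 − (-0.39) = +1.36 V, n = 6.
Overall: 2 NO₃⁻(aq) + 8 H⁺(aq) + 3 Cd(s) → 2 NO(g) + 4 H₂O(l) + 3 Cd²⁺(aq)
Q = P(NO)^2·[Cd²⁺]^3 / ([NO₃⁻]^2·[H⁺]^8); log Q = 31.912.
E = E° − (0.0592/n) log Q = +1.36 − (0.0592/6)(31.912) = +1.045 V.

+1.045 V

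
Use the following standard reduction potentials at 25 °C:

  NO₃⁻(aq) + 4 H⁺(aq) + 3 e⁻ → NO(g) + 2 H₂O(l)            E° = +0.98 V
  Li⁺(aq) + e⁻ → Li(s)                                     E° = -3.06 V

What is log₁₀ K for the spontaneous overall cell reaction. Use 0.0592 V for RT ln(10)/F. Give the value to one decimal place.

204.7

Cathode: NO₃⁻/NO; anode: Li⁺/Li. E°cell = +4.04 V, n = 3.
log K = nE°cell / 0.0592 = (3)(+4.04) / 0.0592 = 204.7.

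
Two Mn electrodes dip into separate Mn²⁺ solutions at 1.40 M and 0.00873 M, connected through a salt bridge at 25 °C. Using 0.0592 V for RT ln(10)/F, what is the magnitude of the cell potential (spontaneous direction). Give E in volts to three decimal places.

+0.065 V

For a concentration cell E°cell = 0. The 1.40 M side is the cathode (reduction is favoured where [Mn²⁺] is higher).
With n = 2, E = −(0.0592/2) log([Mn²⁺]ₐₙ/[Mn²⁺]꜀ₐₜ) = −(0.0592/2) log(0.00873/1.4) = −(0.0592/2)(-2.205) = +0.065 V.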